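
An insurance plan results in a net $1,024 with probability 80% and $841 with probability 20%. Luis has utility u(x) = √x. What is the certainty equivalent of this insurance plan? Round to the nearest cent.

E[u] = 0.8·√1024 + 0.2·√841 = 0.8·32 + 0.2·29 = 31.4
CE = (31.4)² = 985.96

$985.96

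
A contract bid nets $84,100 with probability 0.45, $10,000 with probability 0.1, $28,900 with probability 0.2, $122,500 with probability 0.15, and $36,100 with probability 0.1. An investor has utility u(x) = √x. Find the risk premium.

$6,094

E[u] = 0.45·√84100 + 0.1·√10000 + 0.2·√28900 + 0.15·√122500 + 0.1·√36100 = 0.45·290 + 0.1·100 + 0.2·170 + 0.15·350 + 0.1·190 = 246
CE = (246)² = 60516
Risk premium = EV − CE = 66610 − 60516 = 6094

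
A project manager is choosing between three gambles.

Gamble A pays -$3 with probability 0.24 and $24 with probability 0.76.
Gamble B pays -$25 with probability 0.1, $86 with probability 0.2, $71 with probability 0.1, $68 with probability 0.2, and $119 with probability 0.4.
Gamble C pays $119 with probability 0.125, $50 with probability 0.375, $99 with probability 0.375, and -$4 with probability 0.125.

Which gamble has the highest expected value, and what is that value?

Gamble A = 0.24 × (-3) + 0.76 × 24 = -0.72 + 18.24 = 17.52
Gamble B = 0.1 × (-25) + 0.2 × 86 + 0.1 × 71 + 0.2 × 68 + 0.4 × 119 = -2.5 + 17.2 + 7.1 + 13.6 + 47.6 = 83
Gamble C = 0.125 × 119 + 0.375 × 50 + 0.375 × 99 + 0.125 × (-4) = 14.875 + 18.75 + 37.125 − 0.5 = 70.25

Gamble B ($83)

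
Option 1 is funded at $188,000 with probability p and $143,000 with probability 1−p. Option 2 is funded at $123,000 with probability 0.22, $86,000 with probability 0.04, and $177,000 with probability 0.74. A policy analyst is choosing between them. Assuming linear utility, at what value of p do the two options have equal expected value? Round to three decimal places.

EV(Option 2) = 0.22 × 123000 + 0.04 × 86000 + 0.74 × 177000 = 27060 + 3440 + 130980 = 161480
p·188000 + (1−p)·143000 = 161480
45000p + 143000 = 161480
p = (161480 − 143000) / 45000

p = 0.411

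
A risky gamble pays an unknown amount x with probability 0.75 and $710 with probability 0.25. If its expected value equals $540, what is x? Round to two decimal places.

x = $483.33

0.75·x + 0.25·710 = 540
0.75·x = 540 − 177.5 = 362.5
x = 362.5 / 0.75 = 483.3333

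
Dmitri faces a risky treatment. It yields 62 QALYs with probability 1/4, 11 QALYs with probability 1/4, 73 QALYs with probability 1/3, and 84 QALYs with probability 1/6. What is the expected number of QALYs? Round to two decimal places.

56.58 QALYs

EV = 1/4 × 62 + 1/4 × 11 + 1/3 × 73 + 1/6 × 84 = 15.5 + 2.75 + 24.3333 + 14 = 56.5833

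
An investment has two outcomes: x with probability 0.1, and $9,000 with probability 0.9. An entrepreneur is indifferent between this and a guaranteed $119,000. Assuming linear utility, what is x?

x = $1,109,000

0.1·x + 0.9·9000 = 119000
0.1·x = 119000 − 8100 = 110900
x = 110900 / 0.1 = 1109000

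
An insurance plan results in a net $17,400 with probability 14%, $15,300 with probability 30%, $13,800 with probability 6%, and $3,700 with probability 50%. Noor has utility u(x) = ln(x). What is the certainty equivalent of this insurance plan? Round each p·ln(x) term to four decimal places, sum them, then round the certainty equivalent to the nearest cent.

E[u] = 0.14·ln(17400) + 0.3·ln(15300) + 0.06·ln(13800) + 0.5·ln(3700) = 1.3670 + 2.8907 + 0.5719 + 4.1080 = 8.9376
CE = e^8.9376 ≈ 7612.90

$7,612.90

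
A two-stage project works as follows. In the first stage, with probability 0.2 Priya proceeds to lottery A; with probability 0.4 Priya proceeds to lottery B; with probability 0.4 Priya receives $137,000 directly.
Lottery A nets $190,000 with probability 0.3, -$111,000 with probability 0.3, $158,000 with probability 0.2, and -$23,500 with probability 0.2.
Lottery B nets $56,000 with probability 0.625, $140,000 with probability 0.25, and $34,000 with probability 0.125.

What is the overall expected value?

EV(A) = 0.3 × 190000 + 0.3 × (-111000) + 0.2 × 158000 + 0.2 × (-23500) = 57000 − 33300 + 31600 − 4700 = 50600
EV(B) = 0.625 × 56000 + 0.25 × 140000 + 0.125 × 34000 = 35000 + 35000 + 4250 = 74250
Branch C: 137000 (certain)
Overall = 0.2 × 50600 + 0.4 × 74250 + 0.4 × 137000 = 10120 + 29700 + 54800 = 94620

$94,620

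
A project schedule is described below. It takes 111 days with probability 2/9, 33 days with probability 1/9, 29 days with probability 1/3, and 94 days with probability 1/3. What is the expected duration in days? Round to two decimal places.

EV = 2/9 × 111 + 1/9 × 33 + 1/3 × 29 + 1/3 × 94 = 24.6667 + 3.6667 + 9.6667 + 31.3333 = 69.3333

69.33 days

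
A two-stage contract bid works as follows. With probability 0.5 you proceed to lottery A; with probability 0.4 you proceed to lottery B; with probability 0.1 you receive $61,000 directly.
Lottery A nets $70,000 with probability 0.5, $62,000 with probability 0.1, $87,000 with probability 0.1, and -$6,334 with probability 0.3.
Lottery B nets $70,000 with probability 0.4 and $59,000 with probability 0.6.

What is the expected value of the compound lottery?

$55,459.90

EV(A) = 0.5 × 70000 + 0.1 × 62000 + 0.1 × 87000 + 0.3 × (-6334) = 35000 + 6200 + 8700 − 1900.2 = 47999.8
EV(B) = 0.4 × 70000 + 0.6 × 59000 = 28000 + 35400 = 63400
Branch C: 61000 (certain)
Overall = 0.5 × 47999.8 + 0.4 × 63400 + 0.1 × 61000 = 23999.9 + 25360 + 6100 = 55459.9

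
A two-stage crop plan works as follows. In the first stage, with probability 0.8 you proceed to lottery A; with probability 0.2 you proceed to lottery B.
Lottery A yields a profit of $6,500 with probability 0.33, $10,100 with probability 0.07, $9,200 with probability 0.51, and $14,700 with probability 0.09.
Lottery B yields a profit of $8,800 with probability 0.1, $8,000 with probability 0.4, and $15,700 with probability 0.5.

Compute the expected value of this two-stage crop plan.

EV(A) = 0.33 × 6500 + 0.07 × 10100 + 0.51 × 9200 + 0.09 × 14700 = 2145 + 707 + 4692 + 1323 = 8867
EV(B) = 0.1 × 8800 + 0.4 × 8000 + 0.5 × 15700 = 880 + 3200 + 7850 = 11930
Overall = 0.8 × 8867 + 0.2 × 11930 = 7093.6 + 2386 = 9479.6

$9,479.60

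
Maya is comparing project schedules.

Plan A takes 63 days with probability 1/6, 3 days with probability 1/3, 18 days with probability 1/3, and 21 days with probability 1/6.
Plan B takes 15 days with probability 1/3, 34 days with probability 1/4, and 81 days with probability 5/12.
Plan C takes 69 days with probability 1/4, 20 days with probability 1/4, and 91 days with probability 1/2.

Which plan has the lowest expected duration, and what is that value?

Plan A (21 days)

Plan A = 1/6 × 63 + 1/3 × 3 + 1/3 × 18 + 1/6 × 21 = 10.5 + 1 + 6 + 3.5 = 21
Plan B = 1/3 × 15 + 1/4 × 34 + 5/12 × 81 = 5 + 8.5 + 33.75 = 47.25
Plan C = 1/4 × 69 + 1/4 × 20 + 1/2 × 91 = 17.25 + 5 + 45.5 = 67.75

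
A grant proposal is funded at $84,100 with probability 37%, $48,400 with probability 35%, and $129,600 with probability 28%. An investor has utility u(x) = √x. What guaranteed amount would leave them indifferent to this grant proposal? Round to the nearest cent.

E[u] = 0.37·√84100 + 0.35·√48400 + 0.28·√129600 = 0.37·290 + 0.35·220 + 0.28·360 = 285.1
CE = (285.1)² = 81282.01

$81,282.01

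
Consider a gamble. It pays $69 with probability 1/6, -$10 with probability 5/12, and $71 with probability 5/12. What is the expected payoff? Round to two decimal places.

$36.92

EV = 1/6 × 69 + 5/12 × (-10) + 5/12 × 71 = 11.5 − 4.1667 + 29.5833 = 36.9167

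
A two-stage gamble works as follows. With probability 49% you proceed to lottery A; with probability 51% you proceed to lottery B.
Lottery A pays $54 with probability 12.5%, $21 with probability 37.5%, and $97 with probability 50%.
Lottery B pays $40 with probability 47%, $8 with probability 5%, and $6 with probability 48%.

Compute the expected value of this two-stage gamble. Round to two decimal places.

$42.19

EV(A) = 0.125 × 54 + 0.375 × 21 + 0.5 × 97 = 6.75 + 7.875 + 48.5 = 63.125
EV(B) = 0.47 × 40 + 0.05 × 8 + 0.48 × 6 = 18.8 + 0.4 + 2.88 = 22.08
Overall = 0.49 × 63.125 + 0.51 × 22.08 = 30.93125 + 11.2608 = 42.19205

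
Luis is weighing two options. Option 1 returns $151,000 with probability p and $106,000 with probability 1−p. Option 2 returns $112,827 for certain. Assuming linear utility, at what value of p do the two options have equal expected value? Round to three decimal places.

p·151000 + (1−p)·106000 = 112827
45000p + 106000 = 112827
p = (112827 − 106000) / 45000

p = 0.152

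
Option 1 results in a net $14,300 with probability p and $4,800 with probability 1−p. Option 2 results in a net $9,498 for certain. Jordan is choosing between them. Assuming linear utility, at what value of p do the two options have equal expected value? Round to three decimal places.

p = 0.495

p·14300 + (1−p)·4800 = 9498
9500p + 4800 = 9498
p = (9498 − 4800) / 9500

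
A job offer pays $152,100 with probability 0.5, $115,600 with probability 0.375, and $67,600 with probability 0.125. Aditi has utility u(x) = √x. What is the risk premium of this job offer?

$1,825

E[u] = 0.5·√152100 + 0.375·√115600 + 0.125·√67600 = 0.5·390 + 0.375·340 + 0.125·260 = 355
CE = (355)² = 126025
Risk premium = EV − CE = 127850 − 126025 = 1825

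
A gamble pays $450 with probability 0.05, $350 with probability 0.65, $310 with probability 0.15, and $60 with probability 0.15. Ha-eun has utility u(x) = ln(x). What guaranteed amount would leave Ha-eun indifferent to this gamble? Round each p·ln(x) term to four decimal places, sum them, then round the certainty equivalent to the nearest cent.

E[u] = 0.05·ln(450) + 0.65·ln(350) + 0.15·ln(310) + 0.15·ln(60) = 0.3055 + 3.8077 + 0.8605 + 0.6142 = 5.5879
CE = e^5.5879 ≈ 267.17

$267.17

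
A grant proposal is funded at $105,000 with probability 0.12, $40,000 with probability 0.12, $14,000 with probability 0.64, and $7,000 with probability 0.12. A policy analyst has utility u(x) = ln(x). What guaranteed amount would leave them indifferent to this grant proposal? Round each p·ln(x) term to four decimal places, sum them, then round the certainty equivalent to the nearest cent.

E[u] = 0.12·ln(105000) + 0.12·ln(40000) + 0.64·ln(14000) + 0.12·ln(7000) = 1.3874 + 1.2716 + 6.1100 + 1.0624 = 9.8314
CE = e^9.8314 ≈ 18608.99

$18,608.99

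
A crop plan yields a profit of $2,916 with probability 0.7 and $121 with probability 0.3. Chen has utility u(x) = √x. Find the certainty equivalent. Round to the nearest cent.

E[u] = 0.7·√2916 + 0.3·√121 = 0.7·54 + 0.3·11 = 41.1
CE = (41.1)² = 1689.21

$1,689.21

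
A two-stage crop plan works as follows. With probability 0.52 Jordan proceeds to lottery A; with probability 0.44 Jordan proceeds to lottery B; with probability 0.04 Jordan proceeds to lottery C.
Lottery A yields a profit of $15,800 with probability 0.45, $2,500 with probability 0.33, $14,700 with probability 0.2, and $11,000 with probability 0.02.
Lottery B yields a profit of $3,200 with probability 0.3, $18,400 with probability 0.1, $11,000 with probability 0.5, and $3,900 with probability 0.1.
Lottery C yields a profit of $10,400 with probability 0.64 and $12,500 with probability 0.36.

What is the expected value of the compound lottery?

$10,039.24

EV(A) = 0.45 × 15800 + 0.33 × 2500 + 0.2 × 14700 + 0.02 × 11000 = 7110 + 825 + 2940 + 220 = 11095
EV(B) = 0.3 × 3200 + 0.1 × 18400 + 0.5 × 11000 + 0.1 × 3900 = 960 + 1840 + 5500 + 390 = 8690
EV(C) = 0.64 × 10400 + 0.36 × 12500 = 6656 + 4500 = 11156
Overall = 0.52 × 11095 + 0.44 × 8690 + 0.04 × 11156 = 5769.4 + 3823.6 + 446.24 = 10039.24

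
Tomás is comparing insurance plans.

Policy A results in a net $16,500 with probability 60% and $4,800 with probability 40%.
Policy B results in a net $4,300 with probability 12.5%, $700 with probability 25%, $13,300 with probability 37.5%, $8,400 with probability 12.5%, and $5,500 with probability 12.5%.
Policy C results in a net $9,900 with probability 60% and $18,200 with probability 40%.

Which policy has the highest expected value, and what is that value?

Policy C ($13,220)

Policy A = 0.6 × 16500 + 0.4 × 4800 = 9900 + 1920 = 11820
Policy B = 0.125 × 4300 + 0.25 × 700 + 0.375 × 13300 + 0.125 × 8400 + 0.125 × 5500 = 537.5 + 175 + 4987.5 + 1050 + 687.5 = 7437.5
Policy C = 0.6 × 9900 + 0.4 × 18200 = 5940 + 7280 = 13220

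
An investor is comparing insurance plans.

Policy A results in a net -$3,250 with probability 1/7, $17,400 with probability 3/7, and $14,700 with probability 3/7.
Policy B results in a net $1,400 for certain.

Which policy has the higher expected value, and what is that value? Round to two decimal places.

Policy A = 1/7 × (-3250) + 3/7 × 17400 + 3/7 × 14700 = -464.2857 + 7457.1429 + 6300 = 13292.8571
Policy B: 1400 (certain)

Policy A ($13,292.86)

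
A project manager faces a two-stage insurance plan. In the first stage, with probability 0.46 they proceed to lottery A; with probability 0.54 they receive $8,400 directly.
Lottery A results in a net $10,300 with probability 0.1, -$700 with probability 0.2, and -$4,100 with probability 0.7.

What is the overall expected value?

$3,625.20

EV(A) = 0.1 × 10300 + 0.2 × (-700) + 0.7 × (-4100) = 1030 − 140 − 2870 = -1980
Branch B: 8400 (certain)
Overall = 0.46 × (-1980) + 0.54 × 8400 = -910.8 + 4536 = 3625.2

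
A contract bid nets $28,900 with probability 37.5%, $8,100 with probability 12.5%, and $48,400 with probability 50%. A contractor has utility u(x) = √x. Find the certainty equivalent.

$34,225

E[u] = 0.375·√28900 + 0.125·√8100 + 0.5·√48400 = 0.375·170 + 0.125·90 + 0.5·220 = 185
CE = (185)² = 34225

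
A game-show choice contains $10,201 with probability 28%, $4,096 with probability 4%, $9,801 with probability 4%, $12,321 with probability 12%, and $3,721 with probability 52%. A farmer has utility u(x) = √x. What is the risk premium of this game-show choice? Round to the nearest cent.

E[u] = 0.28·√10201 + 0.04·√4096 + 0.04·√9801 + 0.12·√12321 + 0.52·√3721 = 0.28·101 + 0.04·64 + 0.04·99 + 0.12·111 + 0.52·61 = 79.84
CE = (79.84)² = 6374.4256
Risk premium = EV − CE = 6825.6 − 6374.4256 = 451.1744

$451.17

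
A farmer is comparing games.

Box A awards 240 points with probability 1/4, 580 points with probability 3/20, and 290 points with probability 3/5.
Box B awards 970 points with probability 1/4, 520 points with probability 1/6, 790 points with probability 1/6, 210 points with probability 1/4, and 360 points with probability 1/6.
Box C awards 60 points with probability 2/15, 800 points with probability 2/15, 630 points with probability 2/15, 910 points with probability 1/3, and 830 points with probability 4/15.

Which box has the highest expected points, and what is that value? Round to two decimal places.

Box A = 1/4 × 240 + 3/20 × 580 + 3/5 × 290 = 60 + 87 + 174 = 321
Box B = 1/4 × 970 + 1/6 × 520 + 1/6 × 790 + 1/4 × 210 + 1/6 × 360 = 242.5 + 86.6667 + 131.6667 + 52.5 + 60 = 573.3333
Box C = 2/15 × 60 + 2/15 × 800 + 2/15 × 630 + 1/3 × 910 + 4/15 × 830 = 8 + 106.6667 + 84 + 303.3333 + 221.3333 = 723.3333

Box C (723.33 points)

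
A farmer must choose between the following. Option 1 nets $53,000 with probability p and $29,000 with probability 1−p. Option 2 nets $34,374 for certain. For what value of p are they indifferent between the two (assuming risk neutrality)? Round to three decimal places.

p·53000 + (1−p)·29000 = 34374
24000p + 29000 = 34374
p = (34374 − 29000) / 24000

p = 0.224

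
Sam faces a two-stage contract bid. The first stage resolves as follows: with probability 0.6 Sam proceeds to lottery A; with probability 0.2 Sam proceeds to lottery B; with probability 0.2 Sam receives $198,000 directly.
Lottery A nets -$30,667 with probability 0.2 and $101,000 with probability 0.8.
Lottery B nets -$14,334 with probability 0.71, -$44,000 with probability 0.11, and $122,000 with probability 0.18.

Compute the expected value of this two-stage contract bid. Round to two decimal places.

$85,788.53

EV(A) = 0.2 × (-30667) + 0.8 × 101000 = -6133.4 + 80800 = 74666.6
EV(B) = 0.71 × (-14334) + 0.11 × (-44000) + 0.18 × 122000 = -10177.14 − 4840 + 21960 = 6942.86
Branch C: 198000 (certain)
Overall = 0.6 × 74666.6 + 0.2 × 6942.86 + 0.2 × 198000 = 44799.96 + 1388.572 + 39600 = 85788.532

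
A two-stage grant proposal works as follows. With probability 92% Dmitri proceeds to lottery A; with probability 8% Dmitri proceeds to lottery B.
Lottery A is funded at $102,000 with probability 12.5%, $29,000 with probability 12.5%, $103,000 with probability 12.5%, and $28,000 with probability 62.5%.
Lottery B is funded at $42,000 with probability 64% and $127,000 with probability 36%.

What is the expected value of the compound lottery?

EV(A) = 0.125 × 102000 + 0.125 × 29000 + 0.125 × 103000 + 0.625 × 28000 = 12750 + 3625 + 12875 + 17500 = 46750
EV(B) = 0.64 × 42000 + 0.36 × 127000 = 26880 + 45720 = 72600
Overall = 0.92 × 46750 + 0.08 × 72600 = 43010 + 5808 = 48818

$48,818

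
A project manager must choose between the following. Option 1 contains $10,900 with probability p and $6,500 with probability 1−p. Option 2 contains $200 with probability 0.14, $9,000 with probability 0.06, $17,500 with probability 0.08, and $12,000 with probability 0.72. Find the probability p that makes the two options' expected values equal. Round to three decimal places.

EV(Option 2) = 0.14 × 200 + 0.06 × 9000 + 0.08 × 17500 + 0.72 × 12000 = 28 + 540 + 1400 + 8640 = 10608
p·10900 + (1−p)·6500 = 10608
4400p + 6500 = 10608
p = (10608 − 6500) / 4400

p = 0.934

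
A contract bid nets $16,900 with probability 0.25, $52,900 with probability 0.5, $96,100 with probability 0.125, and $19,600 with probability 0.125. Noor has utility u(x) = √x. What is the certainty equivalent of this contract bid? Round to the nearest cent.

E[u] = 0.25·√16900 + 0.5·√52900 + 0.125·√96100 + 0.125·√19600 = 0.25·130 + 0.5·230 + 0.125·310 + 0.125·140 = 203.75
CE = (203.75)² = 41514.0625

$41,514.06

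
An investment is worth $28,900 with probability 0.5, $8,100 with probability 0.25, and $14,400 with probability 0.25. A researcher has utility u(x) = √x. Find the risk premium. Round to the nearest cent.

$1,168.75

E[u] = 0.5·√28900 + 0.25·√8100 + 0.25·√14400 = 0.5·170 + 0.25·90 + 0.25·120 = 137.5
CE = (137.5)² = 18906.25
Risk premium = EV − CE = 20075 − 18906.25 = 1168.75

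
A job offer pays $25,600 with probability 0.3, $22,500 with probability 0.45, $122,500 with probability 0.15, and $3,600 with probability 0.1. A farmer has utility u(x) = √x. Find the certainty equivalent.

$30,276

E[u] = 0.3·√25600 + 0.45·√22500 + 0.15·√122500 + 0.1·√3600 = 0.3·160 + 0.45·150 + 0.15·350 + 0.1·60 = 174
CE = (174)² = 30276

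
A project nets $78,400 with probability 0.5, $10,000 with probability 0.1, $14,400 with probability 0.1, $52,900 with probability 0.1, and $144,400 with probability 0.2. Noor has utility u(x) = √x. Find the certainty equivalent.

$68,121

E[u] = 0.5·√78400 + 0.1·√10000 + 0.1·√14400 + 0.1·√52900 + 0.2·√144400 = 0.5·280 + 0.1·100 + 0.1·120 + 0.1·230 + 0.2·380 = 261
CE = (261)² = 68121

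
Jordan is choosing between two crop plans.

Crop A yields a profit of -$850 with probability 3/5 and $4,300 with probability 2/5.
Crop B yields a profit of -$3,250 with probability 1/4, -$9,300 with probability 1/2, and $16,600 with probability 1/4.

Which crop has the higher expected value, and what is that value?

Crop A ($1,210)

Crop A = 3/5 × (-850) + 2/5 × 4300 = -510 + 1720 = 1210
Crop B = 1/4 × (-3250) + 1/2 × (-9300) + 1/4 × 16600 = -812.5 − 4650 + 4150 = -1312.5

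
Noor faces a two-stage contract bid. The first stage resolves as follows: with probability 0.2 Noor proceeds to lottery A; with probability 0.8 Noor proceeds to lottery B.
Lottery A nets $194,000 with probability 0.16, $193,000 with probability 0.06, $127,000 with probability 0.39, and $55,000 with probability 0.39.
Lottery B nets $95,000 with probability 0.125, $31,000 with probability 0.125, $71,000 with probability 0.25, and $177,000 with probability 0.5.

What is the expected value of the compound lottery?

$120,320

EV(A) = 0.16 × 194000 + 0.06 × 193000 + 0.39 × 127000 + 0.39 × 55000 = 31040 + 11580 + 49530 + 21450 = 113600
EV(B) = 0.125 × 95000 + 0.125 × 31000 + 0.25 × 71000 + 0.5 × 177000 = 11875 + 3875 + 17750 + 88500 = 122000
Overall = 0.2 × 113600 + 0.8 × 122000 = 22720 + 97600 = 120320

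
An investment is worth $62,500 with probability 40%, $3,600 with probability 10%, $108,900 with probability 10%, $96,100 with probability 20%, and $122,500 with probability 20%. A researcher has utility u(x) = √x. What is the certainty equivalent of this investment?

$73,441

E[u] = 0.4·√62500 + 0.1·√3600 + 0.1·√108900 + 0.2·√96100 + 0.2·√122500 = 0.4·250 + 0.1·60 + 0.1·330 + 0.2·310 + 0.2·350 = 271
CE = (271)² = 73441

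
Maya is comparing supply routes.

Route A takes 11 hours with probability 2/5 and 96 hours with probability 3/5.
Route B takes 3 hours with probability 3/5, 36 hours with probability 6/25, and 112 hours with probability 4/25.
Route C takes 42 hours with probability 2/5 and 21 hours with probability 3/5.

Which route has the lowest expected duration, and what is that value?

Route B (28.36 hours)

Route A = 2/5 × 11 + 3/5 × 96 = 4.4 + 57.6 = 62
Route B = 3/5 × 3 + 6/25 × 36 + 4/25 × 112 = 1.8 + 8.64 + 17.92 = 28.36
Route C = 2/5 × 42 + 3/5 × 21 = 16.8 + 12.6 = 29.4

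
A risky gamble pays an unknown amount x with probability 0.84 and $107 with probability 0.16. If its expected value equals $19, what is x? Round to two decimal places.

x = $2.24

0.84·x + 0.16·107 = 19
0.84·x = 19 − 17.12 = 1.88
x = 1.88 / 0.84 = 2.2381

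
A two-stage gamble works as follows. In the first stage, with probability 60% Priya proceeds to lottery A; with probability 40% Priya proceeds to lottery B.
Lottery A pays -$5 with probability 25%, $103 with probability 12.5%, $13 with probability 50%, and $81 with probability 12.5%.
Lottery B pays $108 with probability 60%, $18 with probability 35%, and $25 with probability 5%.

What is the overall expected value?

$45.89

EV(A) = 0.25 × (-5) + 0.125 × 103 + 0.5 × 13 + 0.125 × 81 = -1.25 + 12.875 + 6.5 + 10.125 = 28.25
EV(B) = 0.6 × 108 + 0.35 × 18 + 0.05 × 25 = 64.8 + 6.3 + 1.25 = 72.35
Overall = 0.6 × 28.25 + 0.4 × 72.35 = 16.95 + 28.94 = 45.89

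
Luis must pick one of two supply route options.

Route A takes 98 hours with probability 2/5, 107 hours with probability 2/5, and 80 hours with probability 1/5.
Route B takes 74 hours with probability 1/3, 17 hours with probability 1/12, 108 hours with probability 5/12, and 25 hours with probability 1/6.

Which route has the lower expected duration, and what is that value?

Route A = 2/5 × 98 + 2/5 × 107 + 1/5 × 80 = 39.2 + 42.8 + 16 = 98
Route B = 1/3 × 74 + 1/12 × 17 + 5/12 × 108 + 1/6 × 25 = 24.6667 + 1.4167 + 45 + 4.1667 = 75.25

Route B (75.25 hours)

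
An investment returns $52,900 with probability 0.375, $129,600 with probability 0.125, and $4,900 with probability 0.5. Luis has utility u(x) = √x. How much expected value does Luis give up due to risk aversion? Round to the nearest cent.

E[u] = 0.375·√52900 + 0.125·√129600 + 0.5·√4900 = 0.375·230 + 0.125·360 + 0.5·70 = 166.25
CE = (166.25)² = 27639.0625
Risk premium = EV − CE = 38487.5 − 27639.0625 = 10848.4375

$10,848.44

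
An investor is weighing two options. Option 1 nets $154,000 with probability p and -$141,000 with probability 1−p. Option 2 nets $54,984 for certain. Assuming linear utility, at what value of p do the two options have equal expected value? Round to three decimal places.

p = 0.664

p·154000 + (1−p)·(-141000) = 54984
295000p − 141000 = 54984
p = (54984 + 141000) / 295000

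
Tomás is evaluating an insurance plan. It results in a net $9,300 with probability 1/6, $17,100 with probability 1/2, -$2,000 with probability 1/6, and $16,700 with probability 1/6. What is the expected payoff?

$12,550

EV = 1/6 × 9300 + 1/2 × 17100 + 1/6 × (-2000) + 1/6 × 16700 = 1550 + 8550 − 333.3333 + 2783.3333 = 12550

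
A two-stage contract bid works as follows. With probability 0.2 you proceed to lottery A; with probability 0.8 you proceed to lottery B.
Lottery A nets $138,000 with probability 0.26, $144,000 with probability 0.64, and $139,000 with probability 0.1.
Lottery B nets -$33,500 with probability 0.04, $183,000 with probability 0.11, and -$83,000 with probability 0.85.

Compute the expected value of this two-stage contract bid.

-$13,020

EV(A) = 0.26 × 138000 + 0.64 × 144000 + 0.1 × 139000 = 35880 + 92160 + 13900 = 141940
EV(B) = 0.04 × (-33500) + 0.11 × 183000 + 0.85 × (-83000) = -1340 + 20130 − 70550 = -51760
Overall = 0.2 × 141940 + 0.8 × (-51760) = 28388 − 41408 = -13020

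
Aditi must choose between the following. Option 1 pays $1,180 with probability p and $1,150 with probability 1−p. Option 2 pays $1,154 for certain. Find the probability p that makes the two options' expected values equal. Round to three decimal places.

p·1180 + (1−p)·1150 = 1154
30p + 1150 = 1154
p = (1154 − 1150) / 30

p = 0.133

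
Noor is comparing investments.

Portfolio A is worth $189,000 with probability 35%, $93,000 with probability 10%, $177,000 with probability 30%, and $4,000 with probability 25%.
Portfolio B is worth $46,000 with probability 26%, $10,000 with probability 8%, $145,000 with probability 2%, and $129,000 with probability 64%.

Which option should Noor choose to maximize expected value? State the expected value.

Portfolio A ($129,550)

Portfolio A = 0.35 × 189000 + 0.1 × 93000 + 0.3 × 177000 + 0.25 × 4000 = 66150 + 9300 + 53100 + 1000 = 129550
Portfolio B = 0.26 × 46000 + 0.08 × 10000 + 0.02 × 145000 + 0.64 × 129000 = 11960 + 800 + 2900 + 82560 = 98220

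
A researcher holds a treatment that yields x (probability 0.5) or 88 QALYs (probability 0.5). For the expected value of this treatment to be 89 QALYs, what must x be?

x = 90 QALYs

0.5·x + 0.5·88 = 89
0.5·x = 89 − 44 = 45
x = 45 / 0.5 = 90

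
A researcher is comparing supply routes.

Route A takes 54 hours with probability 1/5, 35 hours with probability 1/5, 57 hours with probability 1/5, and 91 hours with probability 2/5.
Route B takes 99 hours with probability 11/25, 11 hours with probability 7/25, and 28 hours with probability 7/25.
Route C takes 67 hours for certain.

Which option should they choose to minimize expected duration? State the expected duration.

Route A = 1/5 × 54 + 1/5 × 35 + 1/5 × 57 + 2/5 × 91 = 10.8 + 7 + 11.4 + 36.4 = 65.6
Route B = 11/25 × 99 + 7/25 × 11 + 7/25 × 28 = 43.56 + 3.08 + 7.84 = 54.48
Route C: 67 (certain)

Route B (54.48 hours)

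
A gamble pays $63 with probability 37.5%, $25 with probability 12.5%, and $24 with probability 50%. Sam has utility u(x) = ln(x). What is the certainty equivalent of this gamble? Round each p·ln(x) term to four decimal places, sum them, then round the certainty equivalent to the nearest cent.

E[u] = 0.375·ln(63) + 0.125·ln(25) + 0.5·ln(24) = 1.5537 + 0.4024 + 1.5890 = 3.5451
CE = e^3.5451 ≈ 34.64

$34.64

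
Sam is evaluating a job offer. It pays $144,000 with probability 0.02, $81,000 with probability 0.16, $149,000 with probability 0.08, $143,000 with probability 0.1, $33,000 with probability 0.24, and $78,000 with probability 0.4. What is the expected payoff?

$81,180

EV = 0.02 × 144000 + 0.16 × 81000 + 0.08 × 149000 + 0.1 × 143000 + 0.24 × 33000 + 0.4 × 78000 = 2880 + 12960 + 11920 + 14300 + 7920 + 31200 = 81180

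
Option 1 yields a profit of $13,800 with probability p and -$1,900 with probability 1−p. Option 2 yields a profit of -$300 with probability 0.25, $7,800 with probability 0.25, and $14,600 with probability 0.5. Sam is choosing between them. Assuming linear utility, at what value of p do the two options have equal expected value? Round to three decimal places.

p = 0.705

EV(Option 2) = 0.25 × (-300) + 0.25 × 7800 + 0.5 × 14600 = -75 + 1950 + 7300 = 9175
p·13800 + (1−p)·(-1900) = 9175
15700p − 1900 = 9175
p = (9175 + 1900) / 15700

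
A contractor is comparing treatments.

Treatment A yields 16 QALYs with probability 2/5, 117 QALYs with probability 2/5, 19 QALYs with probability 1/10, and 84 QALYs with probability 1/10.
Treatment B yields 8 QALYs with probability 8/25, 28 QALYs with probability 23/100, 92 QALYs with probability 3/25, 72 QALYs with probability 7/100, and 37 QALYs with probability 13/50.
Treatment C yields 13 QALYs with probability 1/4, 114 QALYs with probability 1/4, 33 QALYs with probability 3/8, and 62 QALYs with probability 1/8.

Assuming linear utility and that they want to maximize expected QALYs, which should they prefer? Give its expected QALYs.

Treatment A = 2/5 × 16 + 2/5 × 117 + 1/10 × 19 + 1/10 × 84 = 6.4 + 46.8 + 1.9 + 8.4 = 63.5
Treatment B = 8/25 × 8 + 23/100 × 28 + 3/25 × 92 + 7/100 × 72 + 13/50 × 37 = 2.56 + 6.44 + 11.04 + 5.04 + 9.62 = 34.7
Treatment C = 1/4 × 13 + 1/4 × 114 + 3/8 × 33 + 1/8 × 62 = 3.25 + 28.5 + 12.375 + 7.75 = 51.875

Treatment A (63.5 QALYs)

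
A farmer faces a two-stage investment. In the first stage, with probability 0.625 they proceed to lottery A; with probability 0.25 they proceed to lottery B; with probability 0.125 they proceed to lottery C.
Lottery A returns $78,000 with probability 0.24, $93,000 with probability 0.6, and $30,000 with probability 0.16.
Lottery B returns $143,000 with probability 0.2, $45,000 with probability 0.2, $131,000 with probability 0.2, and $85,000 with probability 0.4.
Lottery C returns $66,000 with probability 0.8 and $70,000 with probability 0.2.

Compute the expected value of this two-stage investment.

$82,375

EV(A) = 0.24 × 78000 + 0.6 × 93000 + 0.16 × 30000 = 18720 + 55800 + 4800 = 79320
EV(B) = 0.2 × 143000 + 0.2 × 45000 + 0.2 × 131000 + 0.4 × 85000 = 28600 + 9000 + 26200 + 34000 = 97800
EV(C) = 0.8 × 66000 + 0.2 × 70000 = 52800 + 14000 = 66800
Overall = 0.625 × 79320 + 0.25 × 97800 + 0.125 × 66800 = 49575 + 24450 + 8350 = 82375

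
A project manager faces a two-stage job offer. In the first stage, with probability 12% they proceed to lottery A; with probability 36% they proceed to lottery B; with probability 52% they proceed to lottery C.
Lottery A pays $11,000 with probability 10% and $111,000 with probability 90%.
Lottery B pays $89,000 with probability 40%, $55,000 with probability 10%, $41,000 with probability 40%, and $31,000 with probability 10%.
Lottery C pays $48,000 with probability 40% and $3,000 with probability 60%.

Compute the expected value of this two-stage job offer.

$44,856

EV(A) = 0.1 × 11000 + 0.9 × 111000 = 1100 + 99900 = 101000
EV(B) = 0.4 × 89000 + 0.1 × 55000 + 0.4 × 41000 + 0.1 × 31000 = 35600 + 5500 + 16400 + 3100 = 60600
EV(C) = 0.4 × 48000 + 0.6 × 3000 = 19200 + 1800 = 21000
Overall = 0.12 × 101000 + 0.36 × 60600 + 0.52 × 21000 = 12120 + 21816 + 10920 = 44856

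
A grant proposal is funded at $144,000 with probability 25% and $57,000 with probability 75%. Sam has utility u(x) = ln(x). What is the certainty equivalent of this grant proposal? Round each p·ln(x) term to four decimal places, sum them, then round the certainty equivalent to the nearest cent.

E[u] = 0.25·ln(144000) + 0.75·ln(57000) = 2.9694 + 8.2131 = 11.1825
CE = e^11.1825 ≈ 71861.79

$71,861.79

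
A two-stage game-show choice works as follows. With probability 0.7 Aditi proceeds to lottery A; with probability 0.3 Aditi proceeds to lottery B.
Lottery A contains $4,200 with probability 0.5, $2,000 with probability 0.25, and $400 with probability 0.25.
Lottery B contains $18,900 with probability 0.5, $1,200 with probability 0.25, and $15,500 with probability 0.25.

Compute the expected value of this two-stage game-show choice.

$5,977.50

EV(A) = 0.5 × 4200 + 0.25 × 2000 + 0.25 × 400 = 2100 + 500 + 100 = 2700
EV(B) = 0.5 × 18900 + 0.25 × 1200 + 0.25 × 15500 = 9450 + 300 + 3875 = 13625
Overall = 0.7 × 2700 + 0.3 × 13625 = 1890 + 4087.5 = 5977.5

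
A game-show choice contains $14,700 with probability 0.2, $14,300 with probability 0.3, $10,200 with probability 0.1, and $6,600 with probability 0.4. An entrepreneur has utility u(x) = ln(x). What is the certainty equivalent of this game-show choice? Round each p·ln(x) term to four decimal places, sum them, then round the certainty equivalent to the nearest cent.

$10,202.62

E[u] = 0.2·ln(14700) + 0.3·ln(14300) + 0.1·ln(10200) + 0.4·ln(6600) = 1.9191 + 2.8704 + 0.9230 + 3.5179 = 9.2304
CE = e^9.2304 ≈ 10202.62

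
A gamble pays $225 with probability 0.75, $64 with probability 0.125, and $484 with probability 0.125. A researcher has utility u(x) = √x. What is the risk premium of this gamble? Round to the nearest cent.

$12.25

E[u] = 0.75·√225 + 0.125·√64 + 0.125·√484 = 0.75·15 + 0.125·8 + 0.125·22 = 15
CE = (15)² = 225
Risk premium = EV − CE = 237.25 − 225 = 12.25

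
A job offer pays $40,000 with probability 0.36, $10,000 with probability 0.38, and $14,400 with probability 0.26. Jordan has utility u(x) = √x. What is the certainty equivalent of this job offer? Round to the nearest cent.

$19,937.44

E[u] = 0.36·√40000 + 0.38·√10000 + 0.26·√14400 = 0.36·200 + 0.38·100 + 0.26·120 = 141.2
CE = (141.2)² = 19937.44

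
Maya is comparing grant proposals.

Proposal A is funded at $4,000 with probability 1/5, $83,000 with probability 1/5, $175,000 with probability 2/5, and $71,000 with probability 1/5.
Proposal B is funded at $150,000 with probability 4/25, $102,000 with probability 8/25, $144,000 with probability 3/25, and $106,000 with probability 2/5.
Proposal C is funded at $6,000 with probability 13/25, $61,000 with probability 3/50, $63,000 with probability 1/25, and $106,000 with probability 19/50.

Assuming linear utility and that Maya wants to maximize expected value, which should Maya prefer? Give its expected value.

Proposal A = 1/5 × 4000 + 1/5 × 83000 + 2/5 × 175000 + 1/5 × 71000 = 800 + 16600 + 70000 + 14200 = 101600
Proposal B = 4/25 × 150000 + 8/25 × 102000 + 3/25 × 144000 + 2/5 × 106000 = 24000 + 32640 + 17280 + 42400 = 116320
Proposal C = 13/25 × 6000 + 3/50 × 61000 + 1/25 × 63000 + 19/50 × 106000 = 3120 + 3660 + 2520 + 40280 = 49580

Proposal B ($116,320)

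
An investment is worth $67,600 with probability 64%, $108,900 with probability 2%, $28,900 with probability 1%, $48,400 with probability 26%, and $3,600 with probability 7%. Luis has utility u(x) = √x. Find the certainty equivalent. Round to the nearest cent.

$55,743.21

E[u] = 0.64·√67600 + 0.02·√108900 + 0.01·√28900 + 0.26·√48400 + 0.07·√3600 = 0.64·260 + 0.02·330 + 0.01·170 + 0.26·220 + 0.07·60 = 236.1
CE = (236.1)² = 55743.21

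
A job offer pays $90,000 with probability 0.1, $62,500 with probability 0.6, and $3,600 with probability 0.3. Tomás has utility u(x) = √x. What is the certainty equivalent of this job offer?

$39,204

E[u] = 0.1·√90000 + 0.6·√62500 + 0.3·√3600 = 0.1·300 + 0.6·250 + 0.3·60 = 198
CE = (198)² = 39204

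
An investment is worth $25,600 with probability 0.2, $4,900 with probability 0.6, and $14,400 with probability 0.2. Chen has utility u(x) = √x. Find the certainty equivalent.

E[u] = 0.2·√25600 + 0.6·√4900 + 0.2·√14400 = 0.2·160 + 0.6·70 + 0.2·120 = 98
CE = (98)² = 9604

$9,604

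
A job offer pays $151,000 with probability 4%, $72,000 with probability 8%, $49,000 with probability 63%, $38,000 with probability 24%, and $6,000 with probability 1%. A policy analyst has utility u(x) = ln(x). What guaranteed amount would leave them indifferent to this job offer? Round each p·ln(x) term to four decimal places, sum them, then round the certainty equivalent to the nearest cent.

E[u] = 0.04·ln(151000) + 0.08·ln(72000) + 0.63·ln(49000) + 0.24·ln(38000) + 0.01·ln(6000) = 0.4770 + 0.8948 + 6.8037 + 2.5309 + 0.0870 = 10.7934
CE = e^10.7934 ≈ 48698.33

$48,698.33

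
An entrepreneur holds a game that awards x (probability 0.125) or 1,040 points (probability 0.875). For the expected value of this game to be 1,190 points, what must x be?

x = 2,240 points

0.125·x + 0.875·1040 = 1190
0.125·x = 1190 − 910 = 280
x = 280 / 0.125 = 2240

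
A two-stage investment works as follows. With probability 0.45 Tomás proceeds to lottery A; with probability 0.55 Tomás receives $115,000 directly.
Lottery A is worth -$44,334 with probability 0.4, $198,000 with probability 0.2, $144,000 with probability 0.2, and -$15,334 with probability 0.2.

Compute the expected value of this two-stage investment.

$84,669.82

EV(A) = 0.4 × (-44334) + 0.2 × 198000 + 0.2 × 144000 + 0.2 × (-15334) = -17733.6 + 39600 + 28800 − 3066.8 = 47599.6
Branch B: 115000 (certain)
Overall = 0.45 × 47599.6 + 0.55 × 115000 = 21419.82 + 63250 = 84669.82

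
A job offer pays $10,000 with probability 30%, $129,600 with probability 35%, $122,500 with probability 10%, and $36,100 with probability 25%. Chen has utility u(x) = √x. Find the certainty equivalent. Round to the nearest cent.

$56,882.25

E[u] = 0.3·√10000 + 0.35·√129600 + 0.1·√122500 + 0.25·√36100 = 0.3·100 + 0.35·360 + 0.1·350 + 0.25·190 = 238.5
CE = (238.5)² = 56882.25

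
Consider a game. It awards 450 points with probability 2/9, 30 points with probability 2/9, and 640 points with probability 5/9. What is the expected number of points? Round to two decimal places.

EV = 2/9 × 450 + 2/9 × 30 + 5/9 × 640 = 100 + 6.6667 + 355.5556 = 462.2222

462.22 points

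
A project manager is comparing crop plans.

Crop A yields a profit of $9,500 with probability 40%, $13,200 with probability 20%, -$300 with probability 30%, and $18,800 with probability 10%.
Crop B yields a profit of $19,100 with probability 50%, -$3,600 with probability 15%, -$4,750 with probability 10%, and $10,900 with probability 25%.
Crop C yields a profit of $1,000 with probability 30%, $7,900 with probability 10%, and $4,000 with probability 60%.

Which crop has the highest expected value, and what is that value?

Crop B ($11,260)

Crop A = 0.4 × 9500 + 0.2 × 13200 + 0.3 × (-300) + 0.1 × 18800 = 3800 + 2640 − 90 + 1880 = 8230
Crop B = 0.5 × 19100 + 0.15 × (-3600) + 0.1 × (-4750) + 0.25 × 10900 = 9550 − 540 − 475 + 2725 = 11260
Crop C = 0.3 × 1000 + 0.1 × 7900 + 0.6 × 4000 = 300 + 790 + 2400 = 3490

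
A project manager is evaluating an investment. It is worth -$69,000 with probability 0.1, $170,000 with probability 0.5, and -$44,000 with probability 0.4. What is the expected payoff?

EV = 0.1 × (-69000) + 0.5 × 170000 + 0.4 × (-44000) = -6900 + 85000 − 17600 = 60500

$60,500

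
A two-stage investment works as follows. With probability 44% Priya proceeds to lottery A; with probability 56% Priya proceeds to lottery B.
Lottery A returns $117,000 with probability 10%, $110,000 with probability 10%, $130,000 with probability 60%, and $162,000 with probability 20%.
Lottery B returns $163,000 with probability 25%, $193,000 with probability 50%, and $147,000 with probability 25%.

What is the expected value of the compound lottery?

$156,004

EV(A) = 0.1 × 117000 + 0.1 × 110000 + 0.6 × 130000 + 0.2 × 162000 = 11700 + 11000 + 78000 + 32400 = 133100
EV(B) = 0.25 × 163000 + 0.5 × 193000 + 0.25 × 147000 = 40750 + 96500 + 36750 = 174000
Overall = 0.44 × 133100 + 0.56 × 174000 = 58564 + 97440 = 156004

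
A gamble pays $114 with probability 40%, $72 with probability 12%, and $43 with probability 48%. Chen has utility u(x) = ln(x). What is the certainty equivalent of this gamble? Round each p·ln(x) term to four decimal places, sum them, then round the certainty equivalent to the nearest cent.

$67.57

E[u] = 0.4·ln(114) + 0.12·ln(72) + 0.48·ln(43) = 1.8945 + 0.5132 + 1.8054 = 4.2131
CE = e^4.2131 ≈ 67.57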